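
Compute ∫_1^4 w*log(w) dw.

Integrate by parts once (u = ln w, dv = w dw).
An antiderivative is F(w) = w**2*(2*log(w) - 1)/4.
Then F(4) - F(1) = (-4 + 16*log(2)) - (-1/4) = -15/4 + 16*log(2).

-15/4 + 16*log(2)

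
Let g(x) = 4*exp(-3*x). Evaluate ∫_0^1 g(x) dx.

4/3 - 4*exp(-3)/3

An antiderivative is F(x) = -4*exp(-3*x)/3.
Then F(1) - F(0) = (-4*exp(-3)/3) - (-4/3) = 4/3 - 4*exp(-3)/3.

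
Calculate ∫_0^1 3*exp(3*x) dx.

-1 + exp(3)

An antiderivative is F(x) = exp(3*x).
Then F(1) - F(0) = (exp(3)) - (1) = -1 + exp(3).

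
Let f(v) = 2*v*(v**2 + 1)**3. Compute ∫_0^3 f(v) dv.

9999/4

Let u = v**2 + 1, so du = 2*v dv. When v = 0, u = 1; when v = 3, u = 10.
The integral becomes ∫ u**3 du from 1 to 10, with antiderivative u**4/4.
Back in v: F(v) = (v**2 + 1)**4/4.
Then F(3) - F(0) = (2500) - (1/4) = 9999/4.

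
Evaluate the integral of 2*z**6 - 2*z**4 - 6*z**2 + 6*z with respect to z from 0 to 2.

692/35

By the power rule, an antiderivative is F(z) = 2*z**7/7 - 2*z**5/5 - 2*z**3 + 3*z**2.
Then F(2) - F(0) = (692/35) - (0) = 692/35.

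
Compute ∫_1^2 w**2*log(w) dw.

Integrate by parts once (u = ln w, dv = w**2 dw).
An antiderivative is F(w) = w**3*(3*log(w) - 1)/9.
Then F(2) - F(1) = (-8/9 + 8*log(2)/3) - (-1/9) = -7/9 + 8*log(2)/3.

-7/9 + 8*log(2)/3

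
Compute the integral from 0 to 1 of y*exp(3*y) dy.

Integrate by parts once (u = y, dv = exp(3*y) dy).
An antiderivative is F(y) = (3*y - 1)*exp(3*y)/9.
Then F(1) - F(0) = (2*exp(3)/9) - (-1/9) = 1/9 + 2*exp(3)/9.

1/9 + 2*exp(3)/9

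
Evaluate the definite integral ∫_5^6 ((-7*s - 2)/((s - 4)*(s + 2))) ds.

Factor the denominator: s**2 - 2*s - 8 = (s + 2)(s - 4).
Partial fractions: (-7*s - 2)/((s - 4)*(s + 2)) = -2/(s + 2) - 5/(s - 4).
An antiderivative is F(s) = -5*log(s - 4) - 2*log(s + 2).
Then F(6) - F(5) = (-11*log(2)) - (-log(49)) = -11*log(2) + 2*log(7).

-11*log(2) + 2*log(7)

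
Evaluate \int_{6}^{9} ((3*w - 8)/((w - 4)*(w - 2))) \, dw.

Factor the denominator: w**2 - 6*w + 8 = (w - 2)(w - 4).
Partial fractions: (3*w - 8)/((w - 4)*(w - 2)) = 1/(w - 2) + 2/(w - 4).
An antiderivative is F(w) = 2*log(w - 4) + log(w - 2).
Then F(9) - F(6) = (log(7) + 2*log(5)) - (log(16)) = -4*log(2) + log(7) + 2*log(5).

-4*log(2) + log(7) + 2*log(5)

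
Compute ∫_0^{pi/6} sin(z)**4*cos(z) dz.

1/160

Let u = sin(z), so du = cos(z) dz. When z = 0, u = 0; when z = pi/6, u = 1/2.
The integral becomes ∫ u**4 du from 0 to 1/2, with antiderivative u**5/5.
Back in z: F(z) = sin(z)**5/5.
Then F(pi/6) - F(0) = (1/160) - (0) = 1/160.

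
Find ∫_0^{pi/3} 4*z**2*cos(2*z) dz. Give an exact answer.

-pi/3 - sqrt(3)/2 + sqrt(3)*pi**2/9

Integrate by parts twice (u = z^2, dv = 4*cos(2*z) dz).
An antiderivative is F(z) = 2*z**2*sin(2*z) + 2*z*cos(2*z) - sin(2*z).
Then F(pi/3) - F(0) = (-pi/3 - sqrt(3)/2 + sqrt(3)*pi**2/9) - (0) = -pi/3 - sqrt(3)/2 + sqrt(3)*pi**2/9.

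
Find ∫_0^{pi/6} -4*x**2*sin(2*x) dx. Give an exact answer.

-sqrt(3)*pi/6 + pi**2/36 + 1/2

Integrate by parts twice (u = x^2, dv = -4*sin(2*x) dx).
An antiderivative is F(x) = 2*x**2*cos(2*x) - 2*x*sin(2*x) - cos(2*x).
Then F(pi/6) - F(0) = (-sqrt(3)*pi/6 - 1/2 + pi**2/36) - (-1) = -sqrt(3)*pi/6 + pi**2/36 + 1/2.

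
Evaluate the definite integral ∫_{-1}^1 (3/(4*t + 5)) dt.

An antiderivative is F(t) = 3*log(4*t + 5)/4.
Then F(1) - F(-1) = (3*log(3)/2) - (0) = 3*log(3)/2.

3*log(3)/2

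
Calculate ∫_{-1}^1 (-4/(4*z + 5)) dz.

-log(9)

An antiderivative is F(z) = -log(4*z + 5).
Then F(1) - F(-1) = (-log(9)) - (0) = -log(9).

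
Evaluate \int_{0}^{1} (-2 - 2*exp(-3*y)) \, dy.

An antiderivative is F(y) = -2*y + 2*exp(-3*y)/3.
Then F(1) - F(0) = (-2 + 2*exp(-3)/3) - (2/3) = -8/3 + 2*exp(-3)/3.

-8/3 + 2*exp(-3)/3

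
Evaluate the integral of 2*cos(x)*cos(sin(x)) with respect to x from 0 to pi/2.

Let u = sin(x), so du = cos(x) dx. When x = 0, u = 0; when x = pi/2, u = 1.
The integral becomes 2·∫ cos(u) du from 0 to 1, with antiderivative 2*sin(u).
Back in x: F(x) = 2*sin(sin(x)).
Then F(pi/2) - F(0) = (2*sin(1)) - (0) = 2*sin(1).

2*sin(1)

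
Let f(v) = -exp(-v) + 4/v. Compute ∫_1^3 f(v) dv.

An antiderivative is F(v) = 4*log(v) + exp(-v).
Then F(3) - F(1) = (exp(-3) + 4*log(3)) - (exp(-1)) = -exp(-1) + exp(-3) + 4*log(3).

-exp(-1) + exp(-3) + 4*log(3)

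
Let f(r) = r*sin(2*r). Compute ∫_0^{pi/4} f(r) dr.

1/4

Integrate by parts once (u = r, dv = sin(2*r) dr).
An antiderivative is F(r) = -r*cos(2*r)/2 + sin(2*r)/4.
Then F(pi/4) - F(0) = (1/4) - (0) = 1/4.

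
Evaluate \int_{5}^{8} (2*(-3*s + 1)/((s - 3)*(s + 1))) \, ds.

-4*log(5) - 2*log(3) + 6*log(2)

Factor the denominator: s**2 - 2*s - 3 = (s + 1)(s - 3).
Partial fractions: 2*(-3*s + 1)/((s - 3)*(s + 1)) = -2/(s + 1) - 4/(s - 3).
An antiderivative is F(s) = -4*log(s - 3) - 2*log(s + 1).
Then F(8) - F(5) = (-4*log(5) - 4*log(3)) - (-6*log(2) - 2*log(3)) = -4*log(5) - 2*log(3) + 6*log(2).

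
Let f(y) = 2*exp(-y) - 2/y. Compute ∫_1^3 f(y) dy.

An antiderivative is F(y) = -2*log(y) - 2*exp(-y).
Then F(3) - F(1) = (-2*log(3) - 2*exp(-3)) - (-2*exp(-1)) = -2*log(3) - 2*exp(-3) + 2*exp(-1).

-2*log(3) - 2*exp(-3) + 2*exp(-1)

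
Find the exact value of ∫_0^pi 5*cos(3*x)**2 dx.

5*pi/2

Use the identity cos^2(3*x) = (1 + cos(6*x))/2.
An antiderivative is F(x) = 5*x/2 + 5*sin(6*x)/12.
Then F(pi) - F(0) = (5*pi/2) - (0) = 5*pi/2.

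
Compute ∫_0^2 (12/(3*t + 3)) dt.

log(81)

Let u = 3*t + 3, so du = 3 dt. When t = 0, u = 3; when t = 2, u = 9.
The integral becomes 4·∫ 1/u du from 3 to 9, with antiderivative 4*log(u).
Back in t: F(t) = 4*log(3*t + 3).
Then F(2) - F(0) = (8*log(3)) - (log(81)) = log(81).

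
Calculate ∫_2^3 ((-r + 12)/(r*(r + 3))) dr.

-9*log(2) - log(3) + 5*log(5)

Factor the denominator: r**2 + 3*r = (r + 3)r.
Partial fractions: (-r + 12)/(r*(r + 3)) = -5/(r + 3) + 4/r.
An antiderivative is F(r) = 4*log(r) - 5*log(r + 3).
Then F(3) - F(2) = (-log(96)) - (-5*log(5) + 4*log(2)) = -9*log(2) - log(3) + 5*log(5).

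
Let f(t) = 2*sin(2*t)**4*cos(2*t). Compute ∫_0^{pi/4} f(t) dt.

Let u = sin(2*t), so du = 2*cos(2*t) dt. When t = 0, u = 0; when t = pi/4, u = 1.
The integral becomes ∫ u**4 du from 0 to 1, with antiderivative u**5/5.
Back in t: F(t) = sin(2*t)**5/5.
Then F(pi/4) - F(0) = (1/5) - (0) = 1/5.

1/5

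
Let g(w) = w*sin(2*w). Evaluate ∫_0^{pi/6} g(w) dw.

Integrate by parts once (u = w, dv = sin(2*w) dw).
An antiderivative is F(w) = -w*cos(2*w)/2 + sin(2*w)/4.
Then F(pi/6) - F(0) = (-pi/24 + sqrt(3)/8) - (0) = -pi/24 + sqrt(3)/8.

-pi/24 + sqrt(3)/8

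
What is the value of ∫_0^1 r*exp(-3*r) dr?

Integrate by parts once (u = r, dv = exp(-3*r) dr).
An antiderivative is F(r) = (-3*r - 1)*exp(-3*r)/9.
Then F(1) - F(0) = (-4*exp(-3)/9) - (-1/9) = (-4 + exp(3))*exp(-3)/9.

(-4 + exp(3))*exp(-3)/9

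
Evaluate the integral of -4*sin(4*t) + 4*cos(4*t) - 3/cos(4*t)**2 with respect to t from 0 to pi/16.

An antiderivative is F(t) = sin(4*t) + cos(4*t) - 3*tan(4*t)/4.
Then F(pi/16) - F(0) = (-3/4 + sqrt(2)) - (1) = -7/4 + sqrt(2).

-7/4 + sqrt(2)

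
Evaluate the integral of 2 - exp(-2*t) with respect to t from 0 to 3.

An antiderivative is F(t) = 2*t + exp(-2*t)/2.
Then F(3) - F(0) = (exp(-6)/2 + 6) - (1/2) = exp(-6)/2 + 11/2.

exp(-6)/2 + 11/2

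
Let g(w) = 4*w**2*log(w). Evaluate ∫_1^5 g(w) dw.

Integrate by parts once (u = ln w, dv = 4*w**2 dw).
An antiderivative is F(w) = 4*w**3*(3*log(w) - 1)/9.
Then F(5) - F(1) = (-500/9 + 500*log(5)/3) - (-4/9) = -496/9 + 500*log(5)/3.

-496/9 + 500*log(5)/3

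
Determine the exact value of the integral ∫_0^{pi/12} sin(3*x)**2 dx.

Use the identity sin^2(3*x) = (1 - cos(6*x))/2.
An antiderivative is F(x) = x/2 - sin(6*x)/12.
Then F(pi/12) - F(0) = (-1/12 + pi/24) - (0) = -1/12 + pi/24.

-1/12 + pi/24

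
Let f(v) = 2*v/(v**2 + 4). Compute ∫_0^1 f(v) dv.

Let u = v**2 + 4, so du = 2*v dv. When v = 0, u = 4; when v = 1, u = 5.
The integral becomes ∫ 1/u du from 4 to 5, with antiderivative log(u).
Back in v: F(v) = log(v**2 + 4).
Then F(1) - F(0) = (log(5)) - (log(4)) = log(5/4).

log(5/4)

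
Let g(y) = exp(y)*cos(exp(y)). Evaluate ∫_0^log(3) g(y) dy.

-sin(1) + sin(3)

Let u = exp(y), so du = exp(y) dy. When y = 0, u = 1; when y = log(3), u = 3.
The integral becomes ∫ cos(u) du from 1 to 3, with antiderivative sin(u).
Back in y: F(y) = sin(exp(y)).
Then F(log(3)) - F(0) = (sin(3)) - (sin(1)) = -sin(1) + sin(3).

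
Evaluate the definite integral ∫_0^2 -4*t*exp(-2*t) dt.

Integrate by parts once (u = t, dv = -4*exp(-2*t) dt).
An antiderivative is F(t) = (2*t + 1)*exp(-2*t).
Then F(2) - F(0) = (5*exp(-4)) - (1) = -1 + 5*exp(-4).

-1 + 5*exp(-4)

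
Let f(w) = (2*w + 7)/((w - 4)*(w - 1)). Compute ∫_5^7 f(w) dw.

log(72)

Factor the denominator: w**2 - 5*w + 4 = (w - 1)(w - 4).
Partial fractions: (2*w + 7)/((w - 4)*(w - 1)) = -3/(w - 1) + 5/(w - 4).
An antiderivative is F(w) = 5*log(w - 4) - 3*log(w - 1).
Then F(7) - F(5) = (log(9/8)) - (-log(64)) = log(72).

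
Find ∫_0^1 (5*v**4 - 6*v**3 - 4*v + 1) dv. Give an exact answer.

By the power rule, an antiderivative is F(v) = v**5 - 3*v**4/2 - 2*v**2 + v.
Then F(1) - F(0) = (-3/2) - (0) = -3/2.

-3/2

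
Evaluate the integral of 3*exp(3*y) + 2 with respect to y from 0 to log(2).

An antiderivative is F(y) = exp(3*y) + 2*y.
Then F(log(2)) - F(0) = (2*log(2) + 8) - (1) = log(4) + 7.

log(4) + 7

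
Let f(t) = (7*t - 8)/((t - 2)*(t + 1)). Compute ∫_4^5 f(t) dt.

Factor the denominator: t**2 - t - 2 = (t + 1)(t - 2).
Partial fractions: (7*t - 8)/((t - 2)*(t + 1)) = 5/(t + 1) + 2/(t - 2).
An antiderivative is F(t) = 2*log(t - 2) + 5*log(t + 1).
Then F(5) - F(4) = (5*log(2) + 7*log(3)) - (2*log(2) + 5*log(5)) = -5*log(5) + 3*log(2) + 7*log(3).

-5*log(5) + 3*log(2) + 7*log(3)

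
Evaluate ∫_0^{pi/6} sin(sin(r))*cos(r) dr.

Let u = sin(r), so du = cos(r) dr. When r = 0, u = 0; when r = pi/6, u = 1/2.
The integral becomes ∫ sin(u) du from 0 to 1/2, with antiderivative -cos(u).
Back in r: F(r) = -cos(sin(r)).
Then F(pi/6) - F(0) = (-cos(1/2)) - (-1) = 1 - cos(1/2).

1 - cos(1/2)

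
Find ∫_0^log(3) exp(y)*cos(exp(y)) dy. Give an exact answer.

Let u = exp(y), so du = exp(y) dy. When y = 0, u = 1; when y = log(3), u = 3.
The integral becomes ∫ cos(u) du from 1 to 3, with antiderivative sin(u).
Back in y: F(y) = sin(exp(y)).
Then F(log(3)) - F(0) = (sin(3)) - (sin(1)) = -sin(1) + sin(3).

-sin(1) + sin(3)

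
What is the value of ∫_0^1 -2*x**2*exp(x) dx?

Integrate by parts twice (u = x^2, dv = -2*exp(x) dx).
An antiderivative is F(x) = (-2*x**2 + 4*x - 4)*exp(x).
Then F(1) - F(0) = (-2*E) - (-4) = 4 - 2*E.

4 - 2*E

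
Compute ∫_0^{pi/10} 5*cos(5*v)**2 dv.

pi/4

Use the identity cos^2(5*v) = (1 + cos(10*v))/2.
An antiderivative is F(v) = 5*v/2 + sin(10*v)/4.
Then F(pi/10) - F(0) = (pi/4) - (0) = pi/4.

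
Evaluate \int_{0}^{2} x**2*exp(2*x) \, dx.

Integrate by parts twice (u = x^2, dv = exp(2*x) dx).
An antiderivative is F(x) = (2*x**2 - 2*x + 1)*exp(2*x)/4.
Then F(2) - F(0) = (5*exp(4)/4) - (1/4) = -1/4 + 5*exp(4)/4.

-1/4 + 5*exp(4)/4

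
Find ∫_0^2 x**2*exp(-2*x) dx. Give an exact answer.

Integrate by parts twice (u = x^2, dv = exp(-2*x) dx).
An antiderivative is F(x) = (-2*x**2 - 2*x - 1)*exp(-2*x)/4.
Then F(2) - F(0) = (-13*exp(-4)/4) - (-1/4) = (-13 + exp(4))*exp(-4)/4.

(-13 + exp(4))*exp(-4)/4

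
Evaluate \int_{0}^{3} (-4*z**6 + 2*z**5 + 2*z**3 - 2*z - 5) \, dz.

By the power rule, an antiderivative is F(z) = -4*z**7/7 + z**6/3 + z**4/2 - z**2 - 5*z.
Then F(3) - F(0) = (-13863/14) - (0) = -13863/14.

-13863/14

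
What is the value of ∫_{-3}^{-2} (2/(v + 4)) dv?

log(4)

An antiderivative is F(v) = 2*log(v + 4).
Then F(-2) - F(-3) = (log(4)) - (0) = log(4).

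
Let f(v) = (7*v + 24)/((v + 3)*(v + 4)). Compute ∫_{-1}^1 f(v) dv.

-4*log(3) + 3*log(2) + 4*log(5)

Factor the denominator: v**2 + 7*v + 12 = (v + 4)(v + 3).
Partial fractions: (7*v + 24)/((v + 3)*(v + 4)) = 4/(v + 4) + 3/(v + 3).
An antiderivative is F(v) = 3*log(v + 3) + 4*log(v + 4).
Then F(1) - F(-1) = (6*log(2) + 4*log(5)) - (3*log(2) + 4*log(3)) = -4*log(3) + 3*log(2) + 4*log(5).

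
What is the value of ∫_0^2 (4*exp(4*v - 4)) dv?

2*sinh(4)

Let u = 4*v - 4, so du = 4 dv. When v = 0, u = -4; when v = 2, u = 4.
The integral becomes ∫ exp(u) du from -4 to 4, with antiderivative exp(u).
Back in v: F(v) = exp(4*v - 4).
Then F(2) - F(0) = (exp(4)) - (exp(-4)) = 2*sinh(4).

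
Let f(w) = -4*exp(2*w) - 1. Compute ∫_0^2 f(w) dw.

-2*exp(4)

An antiderivative is F(w) = -2*exp(2*w) - w.
Then F(2) - F(0) = (-2*exp(4) - 2) - (-2) = -2*exp(4).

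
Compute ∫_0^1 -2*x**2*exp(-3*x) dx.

Integrate by parts twice (u = x^2, dv = -2*exp(-3*x) dx).
An antiderivative is F(x) = (18*x**2 + 12*x + 4)*exp(-3*x)/27.
Then F(1) - F(0) = (34*exp(-3)/27) - (4/27) = -4/27 + 34*exp(-3)/27.

-4/27 + 34*exp(-3)/27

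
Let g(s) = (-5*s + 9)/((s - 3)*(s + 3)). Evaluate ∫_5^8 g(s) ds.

Factor the denominator: s**2 - 9 = (s + 3)(s - 3).
Partial fractions: (-5*s + 9)/((s - 3)*(s + 3)) = -4/(s + 3) - 1/(s - 3).
An antiderivative is F(s) = -log(s - 3) - 4*log(s + 3).
Then F(8) - F(5) = (-4*log(11) - log(5)) - (-13*log(2)) = -4*log(11) - log(5) + 13*log(2).

-4*log(11) - log(5) + 13*log(2)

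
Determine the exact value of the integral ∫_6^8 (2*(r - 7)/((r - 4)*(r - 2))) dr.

Factor the denominator: r**2 - 6*r + 8 = (r - 2)(r - 4).
Partial fractions: 2*(r - 7)/((r - 4)*(r - 2)) = 5/(r - 2) - 3/(r - 4).
An antiderivative is F(r) = -3*log(r - 4) + 5*log(r - 2).
Then F(8) - F(6) = (-log(2) + 5*log(3)) - (7*log(2)) = -8*log(2) + 5*log(3).

-8*log(2) + 5*log(3)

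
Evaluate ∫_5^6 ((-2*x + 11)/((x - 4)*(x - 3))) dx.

Factor the denominator: x**2 - 7*x + 12 = (x - 3)(x - 4).
Partial fractions: (-2*x + 11)/((x - 4)*(x - 3)) = -5/(x - 3) + 3/(x - 4).
An antiderivative is F(x) = 3*log(x - 4) - 5*log(x - 3).
Then F(6) - F(5) = (-5*log(3) + 3*log(2)) - (-log(32)) = -5*log(3) + 8*log(2).

-5*log(3) + 8*log(2)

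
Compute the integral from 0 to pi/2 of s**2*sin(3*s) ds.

-pi/9 - 2/27

Integrate by parts twice (u = s^2, dv = sin(3*s) ds).
An antiderivative is F(s) = -s**2*cos(3*s)/3 + 2*s*sin(3*s)/9 + 2*cos(3*s)/27.
Then F(pi/2) - F(0) = (-pi/9) - (2/27) = -pi/9 - 2/27.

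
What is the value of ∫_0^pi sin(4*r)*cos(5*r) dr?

Use the identity sin(4*r)cos(5*r) = [sin(9*r) + sin(-r)]/2.
An antiderivative is F(r) = cos(r)/2 - cos(9*r)/18.
Then F(pi) - F(0) = (-4/9) - (4/9) = -8/9.

-8/9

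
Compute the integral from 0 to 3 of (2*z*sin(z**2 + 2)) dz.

Let u = z**2 + 2, so du = 2*z dz. When z = 0, u = 2; when z = 3, u = 11.
The integral becomes ∫ sin(u) du from 2 to 11, with antiderivative -cos(u).
Back in z: F(z) = -cos(z**2 + 2).
Then F(3) - F(0) = (-cos(11)) - (-cos(2)) = cos(2) - cos(11).

cos(2) - cos(11)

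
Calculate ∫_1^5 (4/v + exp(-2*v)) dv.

(-1 + exp(8) + 8*exp(10)*log(5))*exp(-10)/2

An antiderivative is F(v) = 4*log(v) - exp(-2*v)/2.
Then F(5) - F(1) = (-exp(-10)/2 + 4*log(5)) - (-exp(-2)/2) = (-1 + exp(8) + 8*exp(10)*log(5))*exp(-10)/2.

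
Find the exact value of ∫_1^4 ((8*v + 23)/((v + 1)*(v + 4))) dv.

Factor the denominator: v**2 + 5*v + 4 = (v + 4)(v + 1).
Partial fractions: (8*v + 23)/((v + 1)*(v + 4)) = 3/(v + 4) + 5/(v + 1).
An antiderivative is F(v) = 5*log(v + 1) + 3*log(v + 4).
Then F(4) - F(1) = (9*log(2) + 5*log(5)) - (5*log(2) + 3*log(5)) = 4*log(2) + 2*log(5).

4*log(2) + 2*log(5)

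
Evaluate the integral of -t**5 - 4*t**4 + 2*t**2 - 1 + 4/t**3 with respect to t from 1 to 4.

By the power rule, an antiderivative is F(t) = -t**6/6 - 4*t**5/5 + 2*t**3/3 - t - 2/t**2.
Then F(4) - F(1) = (-58533/40) - (-33/10) = -58401/40.

-58401/40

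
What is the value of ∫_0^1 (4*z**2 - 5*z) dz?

By the power rule, an antiderivative is F(z) = 4*z**3/3 - 5*z**2/2.
Then F(1) - F(0) = (-7/6) - (0) = -7/6.

-7/6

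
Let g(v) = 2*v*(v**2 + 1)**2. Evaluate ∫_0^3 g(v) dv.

333

Let u = v**2 + 1, so du = 2*v dv. When v = 0, u = 1; when v = 3, u = 10.
The integral becomes ∫ u**2 du from 1 to 10, with antiderivative u**3/3.
Back in v: F(v) = (v**2 + 1)**3/3.
Then F(3) - F(0) = (1000/3) - (1/3) = 333.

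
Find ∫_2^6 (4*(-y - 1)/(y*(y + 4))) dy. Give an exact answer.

-3*log(5) + 2*log(3)

Factor the denominator: y**2 + 4*y = (y + 4)y.
Partial fractions: 4*(-y - 1)/(y*(y + 4)) = -3/(y + 4) - 1/y.
An antiderivative is F(y) = -log(y) - 3*log(y + 4).
Then F(6) - F(2) = (-3*log(5) - 4*log(2) - log(3)) - (-3*log(3) - 4*log(2)) = -3*log(5) + 2*log(3).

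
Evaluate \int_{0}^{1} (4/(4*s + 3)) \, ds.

log(7/3)

Let u = 4*s + 3, so du = 4 ds. When s = 0, u = 3; when s = 1, u = 7.
The integral becomes ∫ 1/u du from 3 to 7, with antiderivative log(u).
Back in s: F(s) = log(4*s + 3).
Then F(1) - F(0) = (log(7)) - (log(3)) = log(7/3).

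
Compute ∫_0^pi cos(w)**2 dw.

pi/2

Use the identity cos^2(w) = (1 + cos(2*w))/2.
An antiderivative is F(w) = w/2 + sin(2*w)/4.
Then F(pi) - F(0) = (pi/2) - (0) = pi/2.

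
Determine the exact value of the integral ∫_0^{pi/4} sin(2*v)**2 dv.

pi/8

Use the identity sin^2(2*v) = (1 - cos(4*v))/2.
An antiderivative is F(v) = v/2 - sin(4*v)/8.
Then F(pi/4) - F(0) = (pi/8) - (0) = pi/8.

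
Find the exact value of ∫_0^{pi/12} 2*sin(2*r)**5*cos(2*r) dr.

1/384

Let u = sin(2*r), so du = 2*cos(2*r) dr. When r = 0, u = 0; when r = pi/12, u = 1/2.
The integral becomes ∫ u**5 du from 0 to 1/2, with antiderivative u**6/6.
Back in r: F(r) = sin(2*r)**6/6.
Then F(pi/12) - F(0) = (1/384) - (0) = 1/384.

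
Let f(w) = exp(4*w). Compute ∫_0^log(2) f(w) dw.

Let u = exp(w), so du = exp(w) dw. When w = 0, u = 1; when w = log(2), u = 2.
The integral becomes ∫ u**3 du from 1 to 2, with antiderivative u**4/4.
Back in w: F(w) = exp(4*w)/4.
Then F(log(2)) - F(0) = (4) - (1/4) = 15/4.

15/4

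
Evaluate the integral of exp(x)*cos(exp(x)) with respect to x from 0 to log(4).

-sin(1) + sin(4)

Let u = exp(x), so du = exp(x) dx. When x = 0, u = 1; when x = log(4), u = 4.
The integral becomes ∫ cos(u) du from 1 to 4, with antiderivative sin(u).
Back in x: F(x) = sin(exp(x)).
Then F(log(4)) - F(0) = (sin(4)) - (sin(1)) = -sin(1) + sin(4).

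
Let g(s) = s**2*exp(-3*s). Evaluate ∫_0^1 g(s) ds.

2/27 - 17*exp(-3)/27

Integrate by parts twice (u = s^2, dv = exp(-3*s) ds).
An antiderivative is F(s) = (-9*s**2 - 6*s - 2)*exp(-3*s)/27.
Then F(1) - F(0) = (-17*exp(-3)/27) - (-2/27) = 2/27 - 17*exp(-3)/27.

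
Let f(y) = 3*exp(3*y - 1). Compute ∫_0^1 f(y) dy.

-(1 - exp(3))*exp(-1)

Let u = 3*y - 1, so du = 3 dy. When y = 0, u = -1; when y = 1, u = 2.
The integral becomes ∫ exp(u) du from -1 to 2, with antiderivative exp(u).
Back in y: F(y) = exp(3*y - 1).
Then F(1) - F(0) = (exp(2)) - (exp(-1)) = -(1 - exp(3))*exp(-1).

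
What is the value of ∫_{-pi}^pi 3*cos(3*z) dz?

0

An antiderivative is F(z) = sin(3*z).
Then F(pi) - F(-pi) = (0) - (0) = 0.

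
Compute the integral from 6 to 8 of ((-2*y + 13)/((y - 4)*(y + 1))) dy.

Factor the denominator: y**2 - 3*y - 4 = (y + 1)(y - 4).
Partial fractions: (-2*y + 13)/((y - 4)*(y + 1)) = -3/(y + 1) + 1/(y - 4).
An antiderivative is F(y) = log(y - 4) - 3*log(y + 1).
Then F(8) - F(6) = (-6*log(3) + 2*log(2)) - (-3*log(7) + log(2)) = -6*log(3) + log(2) + 3*log(7).

-6*log(3) + log(2) + 3*log(7)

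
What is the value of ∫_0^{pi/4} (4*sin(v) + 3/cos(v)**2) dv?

An antiderivative is F(v) = -4*cos(v) + 3*tan(v).
Then F(pi/4) - F(0) = (3 - 2*sqrt(2)) - (-4) = 7 - 2*sqrt(2).

7 - 2*sqrt(2)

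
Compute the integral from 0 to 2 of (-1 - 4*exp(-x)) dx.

-6 + 4*exp(-2)

An antiderivative is F(x) = -x + 4*exp(-x).
Then F(2) - F(0) = (-2 + 4*exp(-2)) - (4) = -6 + 4*exp(-2).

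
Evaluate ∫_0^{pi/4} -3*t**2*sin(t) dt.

Integrate by parts twice (u = t^2, dv = -3*sin(t) dt).
An antiderivative is F(t) = 3*t**2*cos(t) - 6*t*sin(t) - 6*cos(t).
Then F(pi/4) - F(0) = (3*sqrt(2)*(-32 - 8*pi + pi**2)/32) - (-6) = -3*sqrt(2) - 3*sqrt(2)*pi/4 + 3*sqrt(2)*pi**2/32 + 6.

-3*sqrt(2) - 3*sqrt(2)*pi/4 + 3*sqrt(2)*pi**2/32 + 6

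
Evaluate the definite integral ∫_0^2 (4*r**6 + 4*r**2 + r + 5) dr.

By the power rule, an antiderivative is F(r) = 4*r**7/7 + 4*r**3/3 + r**2/2 + 5*r.
Then F(2) - F(0) = (2012/21) - (0) = 2012/21.

2012/21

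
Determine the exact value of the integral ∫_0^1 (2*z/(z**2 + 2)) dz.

log(3/2)

Let u = z**2 + 2, so du = 2*z dz. When z = 0, u = 2; when z = 1, u = 3.
The integral becomes ∫ 1/u du from 2 to 3, with antiderivative log(u).
Back in z: F(z) = log(z**2 + 2).
Then F(1) - F(0) = (log(3)) - (log(2)) = log(3/2).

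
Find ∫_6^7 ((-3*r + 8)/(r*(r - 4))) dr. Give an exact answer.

Factor the denominator: r**2 - 4*r = r(r - 4).
Partial fractions: (-3*r + 8)/(r*(r - 4)) = -2/r - 1/(r - 4).
An antiderivative is F(r) = -2*log(r) - log(r - 4).
Then F(7) - F(6) = (-2*log(7) - log(3)) - (-log(72)) = log(24/49).

log(24/49)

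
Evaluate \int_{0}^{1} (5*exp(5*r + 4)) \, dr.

-exp(4) + exp(9)

Let u = 5*r + 4, so du = 5 dr. When r = 0, u = 4; when r = 1, u = 9.
The integral becomes ∫ exp(u) du from 4 to 9, with antiderivative exp(u).
Back in r: F(r) = exp(5*r + 4).
Then F(1) - F(0) = (exp(9)) - (exp(4)) = -exp(4) + exp(9).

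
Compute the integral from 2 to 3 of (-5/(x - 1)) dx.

-log(32)

An antiderivative is F(x) = -5*log(x - 1).
Then F(3) - F(2) = (-log(32)) - (0) = -log(32).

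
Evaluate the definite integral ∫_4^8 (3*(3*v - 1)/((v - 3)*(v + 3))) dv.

Factor the denominator: v**2 - 9 = (v + 3)(v - 3).
Partial fractions: 3*(3*v - 1)/((v - 3)*(v + 3)) = 5/(v + 3) + 4/(v - 3).
An antiderivative is F(v) = 4*log(v - 3) + 5*log(v + 3).
Then F(8) - F(4) = (4*log(5) + 5*log(11)) - (5*log(7)) = -5*log(7) + 4*log(5) + 5*log(11).

-5*log(7) + 4*log(5) + 5*log(11)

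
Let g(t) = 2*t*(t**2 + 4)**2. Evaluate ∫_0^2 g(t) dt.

448/3

Let u = t**2 + 4, so du = 2*t dt. When t = 0, u = 4; when t = 2, u = 8.
The integral becomes ∫ u**2 du from 4 to 8, with antiderivative u**3/3.
Back in t: F(t) = (t**2 + 4)**3/3.
Then F(2) - F(0) = (512/3) - (64/3) = 448/3.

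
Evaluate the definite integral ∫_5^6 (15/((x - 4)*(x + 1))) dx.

Factor the denominator: x**2 - 3*x - 4 = (x + 1)(x - 4).
Partial fractions: 15/((x - 4)*(x + 1)) = -3/(x + 1) + 3/(x - 4).
An antiderivative is F(x) = 3*log(x - 4) - 3*log(x + 1).
Then F(6) - F(5) = (-3*log(7) + 3*log(2)) - (-3*log(3) - 3*log(2)) = -3*log(7) + 3*log(3) + 6*log(2).

-3*log(7) + 3*log(3) + 6*log(2)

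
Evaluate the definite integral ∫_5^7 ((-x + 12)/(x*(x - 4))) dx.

-3*log(7) + 2*log(3) + 3*log(5)

Factor the denominator: x**2 - 4*x = x(x - 4).
Partial fractions: (-x + 12)/(x*(x - 4)) = -3/x + 2/(x - 4).
An antiderivative is F(x) = -3*log(x) + 2*log(x - 4).
Then F(7) - F(5) = (-3*log(7) + 2*log(3)) - (-3*log(5)) = -3*log(7) + 2*log(3) + 3*log(5).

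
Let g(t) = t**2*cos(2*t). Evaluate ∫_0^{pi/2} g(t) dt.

Integrate by parts twice (u = t^2, dv = cos(2*t) dt).
An antiderivative is F(t) = t**2*sin(2*t)/2 + t*cos(2*t)/2 - sin(2*t)/4.
Then F(pi/2) - F(0) = (-pi/4) - (0) = -pi/4.

-pi/4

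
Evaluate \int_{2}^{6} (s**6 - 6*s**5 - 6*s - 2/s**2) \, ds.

By the power rule, an antiderivative is F(s) = s**7/7 - s**6 - 3*s**2 + 2/s.
Then F(6) - F(2) = (-142229/21) - (-397/7) = -141038/21.

-141038/21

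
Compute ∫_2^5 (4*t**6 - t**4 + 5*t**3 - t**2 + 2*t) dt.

By the power rule, an antiderivative is F(t) = 4*t**7/7 - t**5/5 + 5*t**4/4 - t**3/3 + t**2.
Then F(5) - F(2) = (3761725/84) - (9248/105) = 6257211/140.

6257211/140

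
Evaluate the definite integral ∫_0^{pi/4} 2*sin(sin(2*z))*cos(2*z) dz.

Let u = sin(2*z), so du = 2*cos(2*z) dz. When z = 0, u = 0; when z = pi/4, u = 1.
The integral becomes ∫ sin(u) du from 0 to 1, with antiderivative -cos(u).
Back in z: F(z) = -cos(sin(2*z)).
Then F(pi/4) - F(0) = (-cos(1)) - (-1) = 1 - cos(1).

1 - cos(1)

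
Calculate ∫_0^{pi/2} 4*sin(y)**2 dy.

Use the identity sin^2(y) = (1 - cos(2*y))/2.
An antiderivative is F(y) = 2*y - sin(2*y).
Then F(pi/2) - F(0) = (pi) - (0) = pi.

pi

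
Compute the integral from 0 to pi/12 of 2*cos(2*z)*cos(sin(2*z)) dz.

sin(1/2)

Let u = sin(2*z), so du = 2*cos(2*z) dz. When z = 0, u = 0; when z = pi/12, u = 1/2.
The integral becomes ∫ cos(u) du from 0 to 1/2, with antiderivative sin(u).
Back in z: F(z) = sin(sin(2*z)).
Then F(pi/12) - F(0) = (sin(1/2)) - (0) = sin(1/2).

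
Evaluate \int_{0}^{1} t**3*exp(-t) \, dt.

6 - 16*exp(-1)

Integrate by parts 3 times (u = t^3, dv = exp(-t) dt).
An antiderivative is F(t) = (-t**3 - 3*t**2 - 6*t - 6)*exp(-t).
Then F(1) - F(0) = (-16*exp(-1)) - (-6) = 6 - 16*exp(-1).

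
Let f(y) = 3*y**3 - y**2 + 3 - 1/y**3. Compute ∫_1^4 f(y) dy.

5721/32

By the power rule, an antiderivative is F(y) = 3*y**4/4 - y**3/3 + 3*y + 1/(2*y**2).
Then F(4) - F(1) = (17539/96) - (47/12) = 5721/32.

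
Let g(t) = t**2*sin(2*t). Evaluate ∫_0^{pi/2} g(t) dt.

Integrate by parts twice (u = t^2, dv = sin(2*t) dt).
An antiderivative is F(t) = -t**2*cos(2*t)/2 + t*sin(2*t)/2 + cos(2*t)/4.
Then F(pi/2) - F(0) = (-1/4 + pi**2/8) - (1/4) = -1/2 + pi**2/8.

-1/2 + pi**2/8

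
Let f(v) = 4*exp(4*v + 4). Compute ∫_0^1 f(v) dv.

Let u = 4*v + 4, so du = 4 dv. When v = 0, u = 4; when v = 1, u = 8.
The integral becomes ∫ exp(u) du from 4 to 8, with antiderivative exp(u).
Back in v: F(v) = exp(4*v + 4).
Then F(1) - F(0) = (exp(8)) - (exp(4)) = -exp(4) + exp(8).

-exp(4) + exp(8)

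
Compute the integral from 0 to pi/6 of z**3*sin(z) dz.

Integrate by parts 3 times (u = z^3, dv = sin(z) dz).
An antiderivative is F(z) = -z**3*cos(z) + 3*z**2*sin(z) + 6*z*cos(z) - 6*sin(z).
Then F(pi/6) - F(0) = (-3 - sqrt(3)*pi**3/432 + pi**2/24 + sqrt(3)*pi/2) - (0) = -3 - sqrt(3)*pi**3/432 + pi**2/24 + sqrt(3)*pi/2.

-3 - sqrt(3)*pi**3/432 + pi**2/24 + sqrt(3)*pi/2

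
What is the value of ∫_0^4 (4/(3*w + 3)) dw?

4*log(5)/3

An antiderivative is F(w) = 4*log(3*w + 3)/3.
Then F(4) - F(0) = (4*log(15)/3) - (4*log(3)/3) = 4*log(5)/3.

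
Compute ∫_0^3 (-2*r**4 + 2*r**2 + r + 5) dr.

By the power rule, an antiderivative is F(r) = -2*r**5/5 + 2*r**3/3 + r**2/2 + 5*r.
Then F(3) - F(0) = (-597/10) - (0) = -597/10.

-597/10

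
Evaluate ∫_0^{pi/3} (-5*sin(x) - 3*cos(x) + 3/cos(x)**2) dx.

An antiderivative is F(x) = -3*sin(x) + 5*cos(x) + 3*tan(x).
Then F(pi/3) - F(0) = (5/2 + 3*sqrt(3)/2) - (5) = -5/2 + 3*sqrt(3)/2.

-5/2 + 3*sqrt(3)/2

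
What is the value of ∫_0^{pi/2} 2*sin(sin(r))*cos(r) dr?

2 - 2*cos(1)

Let u = sin(r), so du = cos(r) dr. When r = 0, u = 0; when r = pi/2, u = 1.
The integral becomes 2·∫ sin(u) du from 0 to 1, with antiderivative -2*cos(u).
Back in r: F(r) = -2*cos(sin(r)).
Then F(pi/2) - F(0) = (-2*cos(1)) - (-2) = 2 - 2*cos(1).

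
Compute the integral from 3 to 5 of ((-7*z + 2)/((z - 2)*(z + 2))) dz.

-4*log(7) - 3*log(3) + 4*log(5)

Factor the denominator: z**2 - 4 = (z + 2)(z - 2).
Partial fractions: (-7*z + 2)/((z - 2)*(z + 2)) = -4/(z + 2) - 3/(z - 2).
An antiderivative is F(z) = -3*log(z - 2) - 4*log(z + 2).
Then F(5) - F(3) = (-4*log(7) - 3*log(3)) - (-4*log(5)) = -4*log(7) - 3*log(3) + 4*log(5).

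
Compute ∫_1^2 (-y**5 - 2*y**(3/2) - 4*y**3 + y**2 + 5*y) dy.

-223/15 - 16*sqrt(2)/5

By the power rule, an antiderivative is F(y) = -y**6/6 - 4*y**(5/2)/5 - y**4 + y**3/3 + 5*y**2/2.
Then F(2) - F(1) = (-14 - 16*sqrt(2)/5) - (13/15) = -223/15 - 16*sqrt(2)/5.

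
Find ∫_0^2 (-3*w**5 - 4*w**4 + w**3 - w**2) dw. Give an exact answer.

By the power rule, an antiderivative is F(w) = -w**6/2 - 4*w**5/5 + w**4/4 - w**3/3.
Then F(2) - F(0) = (-844/15) - (0) = -844/15.

-844/15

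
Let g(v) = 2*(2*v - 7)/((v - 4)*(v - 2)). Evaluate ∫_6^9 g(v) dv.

Factor the denominator: v**2 - 6*v + 8 = (v - 2)(v - 4).
Partial fractions: 2*(2*v - 7)/((v - 4)*(v - 2)) = 3/(v - 2) + 1/(v - 4).
An antiderivative is F(v) = log(v - 4) + 3*log(v - 2).
Then F(9) - F(6) = (log(5) + 3*log(7)) - (7*log(2)) = -7*log(2) + log(5) + 3*log(7).

-7*log(2) + log(5) + 3*log(7)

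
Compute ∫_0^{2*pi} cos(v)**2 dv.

pi

Use the identity cos^2(v) = (1 + cos(2*v))/2.
An antiderivative is F(v) = v/2 + sin(2*v)/4.
Then F(2*pi) - F(0) = (pi) - (0) = pi.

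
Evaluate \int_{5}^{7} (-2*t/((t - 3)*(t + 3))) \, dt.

log(2/5)

Factor the denominator: t**2 - 9 = (t + 3)(t - 3).
Partial fractions: -2*t/((t - 3)*(t + 3)) = -1/(t + 3) - 1/(t - 3).
An antiderivative is F(t) = -log(t - 3) - log(t + 3).
Then F(7) - F(5) = (-log(40)) - (-log(16)) = log(2/5).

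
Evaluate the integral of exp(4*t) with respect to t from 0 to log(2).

Let u = exp(t), so du = exp(t) dt. When t = 0, u = 1; when t = log(2), u = 2.
The integral becomes ∫ u**3 du from 1 to 2, with antiderivative u**4/4.
Back in t: F(t) = exp(4*t)/4.
Then F(log(2)) - F(0) = (4) - (1/4) = 15/4.

15/4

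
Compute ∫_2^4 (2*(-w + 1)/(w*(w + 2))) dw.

Factor the denominator: w**2 + 2*w = (w + 2)w.
Partial fractions: 2*(-w + 1)/(w*(w + 2)) = -3/(w + 2) + 1/w.
An antiderivative is F(w) = log(w) - 3*log(w + 2).
Then F(4) - F(2) = (-log(54)) - (-log(32)) = log(16/27).

log(16/27)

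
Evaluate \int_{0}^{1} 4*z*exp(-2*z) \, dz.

Integrate by parts once (u = z, dv = 4*exp(-2*z) dz).
An antiderivative is F(z) = (-2*z - 1)*exp(-2*z).
Then F(1) - F(0) = (-3*exp(-2)) - (-1) = 1 - 3*exp(-2).

1 - 3*exp(-2)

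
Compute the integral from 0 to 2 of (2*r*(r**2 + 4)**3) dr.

Let u = r**2 + 4, so du = 2*r dr. When r = 0, u = 4; when r = 2, u = 8.
The integral becomes ∫ u**3 du from 4 to 8, with antiderivative u**4/4.
Back in r: F(r) = (r**2 + 4)**4/4.
Then F(2) - F(0) = (1024) - (64) = 960.

960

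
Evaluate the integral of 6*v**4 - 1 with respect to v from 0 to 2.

182/5

By the power rule, an antiderivative is F(v) = 6*v**5/5 - v.
Then F(2) - F(0) = (182/5) - (0) = 182/5.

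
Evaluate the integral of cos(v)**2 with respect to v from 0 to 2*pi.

pi

Use the identity cos^2(v) = (1 + cos(2*v))/2.
An antiderivative is F(v) = v/2 + sin(2*v)/4.
Then F(2*pi) - F(0) = (pi) - (0) = pi.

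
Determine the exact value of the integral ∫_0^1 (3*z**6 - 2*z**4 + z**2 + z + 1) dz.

By the power rule, an antiderivative is F(z) = 3*z**7/7 - 2*z**5/5 + z**3/3 + z**2/2 + z.
Then F(1) - F(0) = (391/210) - (0) = 391/210.

391/210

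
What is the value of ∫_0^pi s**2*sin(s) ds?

Integrate by parts twice (u = s^2, dv = sin(s) ds).
An antiderivative is F(s) = -s**2*cos(s) + 2*s*sin(s) + 2*cos(s).
Then F(pi) - F(0) = (-2 + pi**2) - (2) = -4 + pi**2.

-4 + pi**2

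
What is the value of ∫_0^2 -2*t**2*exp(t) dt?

4 - 4*exp(2)

Integrate by parts twice (u = t^2, dv = -2*exp(t) dt).
An antiderivative is F(t) = (-2*t**2 + 4*t - 4)*exp(t).
Then F(2) - F(0) = (-4*exp(2)) - (-4) = 4 - 4*exp(2).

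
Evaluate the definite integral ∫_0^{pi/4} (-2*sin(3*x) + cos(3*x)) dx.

-2/3 - sqrt(2)/6

An antiderivative is F(x) = sin(3*x)/3 + 2*cos(3*x)/3.
Then F(pi/4) - F(0) = (-sqrt(2)/6) - (2/3) = -2/3 - sqrt(2)/6.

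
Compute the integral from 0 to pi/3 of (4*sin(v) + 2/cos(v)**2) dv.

An antiderivative is F(v) = -4*cos(v) + 2*tan(v).
Then F(pi/3) - F(0) = (-2 + 2*sqrt(3)) - (-4) = 2 + 2*sqrt(3).

2 + 2*sqrt(3)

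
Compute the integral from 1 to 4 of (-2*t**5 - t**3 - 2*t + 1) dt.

-5763/4

By the power rule, an antiderivative is F(t) = -t**6/3 - t**4/4 - t**2 + t.
Then F(4) - F(1) = (-4324/3) - (-7/12) = -5763/4.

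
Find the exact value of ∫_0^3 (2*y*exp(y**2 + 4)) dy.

-exp(4) + exp(13)

Let u = y**2 + 4, so du = 2*y dy. When y = 0, u = 4; when y = 3, u = 13.
The integral becomes ∫ exp(u) du from 4 to 13, with antiderivative exp(u).
Back in y: F(y) = exp(y**2 + 4).
Then F(3) - F(0) = (exp(13)) - (exp(4)) = -exp(4) + exp(13).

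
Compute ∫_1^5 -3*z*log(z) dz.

18 - 75*log(5)/2

Integrate by parts once (u = ln z, dv = -3*z dz).
An antiderivative is F(z) = -3*z**2*(2*log(z) - 1)/4.
Then F(5) - F(1) = (75/4 - 75*log(5)/2) - (3/4) = 18 - 75*log(5)/2.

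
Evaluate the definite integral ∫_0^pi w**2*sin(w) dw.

Integrate by parts twice (u = w^2, dv = sin(w) dw).
An antiderivative is F(w) = -w**2*cos(w) + 2*w*sin(w) + 2*cos(w).
Then F(pi) - F(0) = (-2 + pi**2) - (2) = -4 + pi**2.

-4 + pi**2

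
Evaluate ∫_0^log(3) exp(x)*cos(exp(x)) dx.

Let u = exp(x), so du = exp(x) dx. When x = 0, u = 1; when x = log(3), u = 3.
The integral becomes ∫ cos(u) du from 1 to 3, with antiderivative sin(u).
Back in x: F(x) = sin(exp(x)).
Then F(log(3)) - F(0) = (sin(3)) - (sin(1)) = -sin(1) + sin(3).

-sin(1) + sin(3)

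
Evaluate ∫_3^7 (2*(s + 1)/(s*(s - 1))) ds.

Factor the denominator: s**2 - s = s(s - 1).
Partial fractions: 2*(s + 1)/(s*(s - 1)) = -2/s + 4/(s - 1).
An antiderivative is F(s) = -2*log(s) + 4*log(s - 1).
Then F(7) - F(3) = (-2*log(7) + 4*log(2) + 4*log(3)) - (log(16/9)) = -2*log(7) + 6*log(3).

-2*log(7) + 6*log(3)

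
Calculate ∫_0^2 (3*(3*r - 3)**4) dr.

Let u = 3*r - 3, so du = 3 dr. When r = 0, u = -3; when r = 2, u = 3.
The integral becomes ∫ u**4 du from -3 to 3, with antiderivative u**5/5.
Back in r: F(r) = (3*r - 3)**5/5.
Then F(2) - F(0) = (243/5) - (-243/5) = 486/5.

486/5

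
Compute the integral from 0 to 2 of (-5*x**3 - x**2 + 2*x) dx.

By the power rule, an antiderivative is F(x) = -5*x**4/4 - x**3/3 + x**2.
Then F(2) - F(0) = (-56/3) - (0) = -56/3.

-56/3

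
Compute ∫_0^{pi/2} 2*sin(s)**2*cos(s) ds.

Let u = sin(s), so du = cos(s) ds. When s = 0, u = 0; when s = pi/2, u = 1.
The integral becomes 2·∫ u**2 du from 0 to 1, with antiderivative 2*u**3/3.
Back in s: F(s) = 2*sin(s)**3/3.
Then F(pi/2) - F(0) = (2/3) - (0) = 2/3.

2/3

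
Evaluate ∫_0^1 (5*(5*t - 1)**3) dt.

Let u = 5*t - 1, so du = 5 dt. When t = 0, u = -1; when t = 1, u = 4.
The integral becomes ∫ u**3 du from -1 to 4, with antiderivative u**4/4.
Back in t: F(t) = (5*t - 1)**4/4.
Then F(1) - F(0) = (64) - (1/4) = 255/4.

255/4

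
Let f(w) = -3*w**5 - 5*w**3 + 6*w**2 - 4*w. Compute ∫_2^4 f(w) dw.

By the power rule, an antiderivative is F(w) = -w**6/2 - 5*w**4/4 + 2*w**3 - 2*w**2.
Then F(4) - F(2) = (-2272) - (-44) = -2228.

-2228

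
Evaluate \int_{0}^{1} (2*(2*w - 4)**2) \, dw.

56/3

Let u = 2*w - 4, so du = 2 dw. When w = 0, u = -4; when w = 1, u = -2.
The integral becomes ∫ u**2 du from -4 to -2, with antiderivative u**3/3.
Back in w: F(w) = (2*w - 4)**3/3.
Then F(1) - F(0) = (-8/3) - (-64/3) = 56/3.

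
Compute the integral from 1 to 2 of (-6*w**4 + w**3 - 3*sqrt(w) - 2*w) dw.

By the power rule, an antiderivative is F(w) = -6*w**5/5 + w**4/4 - 2*w**(3/2) - w**2.
Then F(2) - F(1) = (-192/5 - 4*sqrt(2)) - (-79/20) = -689/20 - 4*sqrt(2).

-689/20 - 4*sqrt(2)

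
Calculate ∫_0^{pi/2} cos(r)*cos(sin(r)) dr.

sin(1)

Let u = sin(r), so du = cos(r) dr. When r = 0, u = 0; when r = pi/2, u = 1.
The integral becomes ∫ cos(u) du from 0 to 1, with antiderivative sin(u).
Back in r: F(r) = sin(sin(r)).
Then F(pi/2) - F(0) = (sin(1)) - (0) = sin(1).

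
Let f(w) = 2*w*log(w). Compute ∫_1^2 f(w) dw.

-3/2 + log(16)

Integrate by parts once (u = ln w, dv = 2*w dw).
An antiderivative is F(w) = w**2*(2*log(w) - 1)/2.
Then F(2) - F(1) = (-2 + log(16)) - (-1/2) = -3/2 + log(16).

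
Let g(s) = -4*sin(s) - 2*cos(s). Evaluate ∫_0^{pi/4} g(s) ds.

An antiderivative is F(s) = -2*sin(s) + 4*cos(s).
Then F(pi/4) - F(0) = (sqrt(2)) - (4) = -4 + sqrt(2).

-4 + sqrt(2)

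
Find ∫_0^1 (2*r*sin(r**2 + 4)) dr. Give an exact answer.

Let u = r**2 + 4, so du = 2*r dr. When r = 0, u = 4; when r = 1, u = 5.
The integral becomes ∫ sin(u) du from 4 to 5, with antiderivative -cos(u).
Back in r: F(r) = -cos(r**2 + 4).
Then F(1) - F(0) = (-cos(5)) - (-cos(4)) = cos(4) - cos(5).

cos(4) - cos(5)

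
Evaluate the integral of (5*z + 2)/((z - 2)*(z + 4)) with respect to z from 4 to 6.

-4*log(2) + 3*log(5)

Factor the denominator: z**2 + 2*z - 8 = (z + 4)(z - 2).
Partial fractions: (5*z + 2)/((z - 2)*(z + 4)) = 3/(z + 4) + 2/(z - 2).
An antiderivative is F(z) = 2*log(z - 2) + 3*log(z + 4).
Then F(6) - F(4) = (3*log(5) + 7*log(2)) - (11*log(2)) = -4*log(2) + 3*log(5).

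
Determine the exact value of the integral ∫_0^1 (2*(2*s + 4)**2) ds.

152/3

Let u = 2*s + 4, so du = 2 ds. When s = 0, u = 4; when s = 1, u = 6.
The integral becomes ∫ u**2 du from 4 to 6, with antiderivative u**3/3.
Back in s: F(s) = (2*s + 4)**3/3.
Then F(1) - F(0) = (72) - (64/3) = 152/3.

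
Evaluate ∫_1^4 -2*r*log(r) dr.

Integrate by parts once (u = ln r, dv = -2*r dr).
An antiderivative is F(r) = -r**2*(2*log(r) - 1)/2.
Then F(4) - F(1) = (8 - 32*log(2)) - (1/2) = 15/2 - 32*log(2).

15/2 - 32*log(2)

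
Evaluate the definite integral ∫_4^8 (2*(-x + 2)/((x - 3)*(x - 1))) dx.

Factor the denominator: x**2 - 4*x + 3 = (x - 1)(x - 3).
Partial fractions: 2*(-x + 2)/((x - 3)*(x - 1)) = -1/(x - 1) - 1/(x - 3).
An antiderivative is F(x) = -log(x - 3) - log(x - 1).
Then F(8) - F(4) = (-log(35)) - (-log(3)) = log(3/35).

log(3/35)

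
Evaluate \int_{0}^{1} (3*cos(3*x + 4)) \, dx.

sin(7) - sin(4)

Let u = 3*x + 4, so du = 3 dx. When x = 0, u = 4; when x = 1, u = 7.
The integral becomes ∫ cos(u) du from 4 to 7, with antiderivative sin(u).
Back in x: F(x) = sin(3*x + 4).
Then F(1) - F(0) = (sin(7)) - (sin(4)) = sin(7) - sin(4).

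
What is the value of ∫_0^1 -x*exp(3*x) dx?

-2*exp(3)/9 - 1/9

Integrate by parts once (u = x, dv = -exp(3*x) dx).
An antiderivative is F(x) = (-3*x + 1)*exp(3*x)/9.
Then F(1) - F(0) = (-2*exp(3)/9) - (1/9) = -2*exp(3)/9 - 1/9.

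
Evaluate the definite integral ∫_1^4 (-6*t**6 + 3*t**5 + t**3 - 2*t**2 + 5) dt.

By the power rule, an antiderivative is F(t) = -6*t**7/7 + t**6/2 + t**4/4 - 2*t**3/3 + 5*t.
Then F(4) - F(1) = (-251036/21) - (355/84) = -334833/28.

-334833/28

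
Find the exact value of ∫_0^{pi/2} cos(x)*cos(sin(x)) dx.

sin(1)

Let u = sin(x), so du = cos(x) dx. When x = 0, u = 0; when x = pi/2, u = 1.
The integral becomes ∫ cos(u) du from 0 to 1, with antiderivative sin(u).
Back in x: F(x) = sin(sin(x)).
Then F(pi/2) - F(0) = (sin(1)) - (0) = sin(1).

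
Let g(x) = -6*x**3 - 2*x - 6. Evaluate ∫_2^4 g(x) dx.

By the power rule, an antiderivative is F(x) = -3*x**4/2 - x**2 - 6*x.
Then F(4) - F(2) = (-424) - (-40) = -384.

-384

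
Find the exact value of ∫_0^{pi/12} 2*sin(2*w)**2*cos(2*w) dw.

Let u = sin(2*w), so du = 2*cos(2*w) dw. When w = 0, u = 0; when w = pi/12, u = 1/2.
The integral becomes ∫ u**2 du from 0 to 1/2, with antiderivative u**3/3.
Back in w: F(w) = sin(2*w)**3/3.
Then F(pi/12) - F(0) = (1/24) - (0) = 1/24.

1/24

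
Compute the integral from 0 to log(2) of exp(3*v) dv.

Let u = exp(v), so du = exp(v) dv. When v = 0, u = 1; when v = log(2), u = 2.
The integral becomes ∫ u**2 du from 1 to 2, with antiderivative u**3/3.
Back in v: F(v) = exp(3*v)/3.
Then F(log(2)) - F(0) = (8/3) - (1/3) = 7/3.

7/3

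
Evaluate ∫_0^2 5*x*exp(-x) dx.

Integrate by parts once (u = x, dv = 5*exp(-x) dx).
An antiderivative is F(x) = (-5*x - 5)*exp(-x).
Then F(2) - F(0) = (-15*exp(-2)) - (-5) = 5 - 15*exp(-2).

5 - 15*exp(-2)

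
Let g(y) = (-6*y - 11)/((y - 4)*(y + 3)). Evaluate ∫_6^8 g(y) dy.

Factor the denominator: y**2 - y - 12 = (y + 3)(y - 4).
Partial fractions: (-6*y - 11)/((y - 4)*(y + 3)) = -1/(y + 3) - 5/(y - 4).
An antiderivative is F(y) = -5*log(y - 4) - log(y + 3).
Then F(8) - F(6) = (-10*log(2) - log(11)) - (-5*log(2) - 2*log(3)) = -5*log(2) - log(11) + 2*log(3).

-5*log(2) - log(11) + 2*log(3)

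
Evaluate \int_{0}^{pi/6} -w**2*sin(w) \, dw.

-sqrt(3) - pi/6 + sqrt(3)*pi**2/72 + 2

Integrate by parts twice (u = w^2, dv = -sin(w) dw).
An antiderivative is F(w) = w**2*cos(w) - 2*w*sin(w) - 2*cos(w).
Then F(pi/6) - F(0) = (-sqrt(3) - pi/6 + sqrt(3)*pi**2/72) - (-2) = -sqrt(3) - pi/6 + sqrt(3)*pi**2/72 + 2.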